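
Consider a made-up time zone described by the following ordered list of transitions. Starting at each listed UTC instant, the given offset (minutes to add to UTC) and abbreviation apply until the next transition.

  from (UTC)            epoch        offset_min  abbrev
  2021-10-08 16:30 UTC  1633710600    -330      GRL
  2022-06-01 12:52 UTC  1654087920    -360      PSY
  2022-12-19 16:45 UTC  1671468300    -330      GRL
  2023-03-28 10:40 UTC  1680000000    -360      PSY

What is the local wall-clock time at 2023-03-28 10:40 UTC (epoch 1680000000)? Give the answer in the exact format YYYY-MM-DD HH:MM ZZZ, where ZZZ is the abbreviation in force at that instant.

Query: 2023-03-28 10:40 UTC
Rule 4/4 (PSY, -06:00): 2023-03-28 10:40 UTC ≤ query < +∞
10·60 + 40 - 360 = 280 min
280 = 0·1440 + 280; 280 = 4·60 + 40 → 04:40, same day
→ 2023-03-28 04:40 PSY

2023-03-28 04:40 PSY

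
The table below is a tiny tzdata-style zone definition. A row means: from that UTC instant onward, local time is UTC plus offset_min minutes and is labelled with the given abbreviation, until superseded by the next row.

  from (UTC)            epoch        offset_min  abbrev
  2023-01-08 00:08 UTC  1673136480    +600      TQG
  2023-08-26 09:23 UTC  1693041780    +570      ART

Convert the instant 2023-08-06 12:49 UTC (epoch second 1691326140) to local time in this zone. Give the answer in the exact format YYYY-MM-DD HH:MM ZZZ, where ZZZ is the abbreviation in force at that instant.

2023-08-06 22:49 TQG

Query: 2023-08-06 12:49 UTC
Rule 1/2 (TQG, +10:00): 2023-01-08 00:08 UTC ≤ query < 2023-08-26 09:23 UTC
12·60 + 49 + 600 = 1369 min
1369 = 0·1440 + 1369; 1369 = 22·60 + 49 → 22:49, same day
→ 2023-08-06 22:49 TQG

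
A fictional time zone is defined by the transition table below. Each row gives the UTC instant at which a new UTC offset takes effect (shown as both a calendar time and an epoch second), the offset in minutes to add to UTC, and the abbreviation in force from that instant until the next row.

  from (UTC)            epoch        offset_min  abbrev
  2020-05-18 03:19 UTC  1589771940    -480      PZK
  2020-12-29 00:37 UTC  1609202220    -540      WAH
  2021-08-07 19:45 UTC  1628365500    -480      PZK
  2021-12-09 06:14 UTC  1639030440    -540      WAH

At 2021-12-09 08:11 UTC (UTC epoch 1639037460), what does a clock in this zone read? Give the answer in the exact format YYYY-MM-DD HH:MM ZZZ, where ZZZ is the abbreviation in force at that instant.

Query: 2021-12-09 08:11 UTC
Rule 4/4 (WAH, -09:00): 2021-12-09 06:14 UTC ≤ query < +∞
8·60 + 11 - 540 = -49 min
-49 = -1·1440 + 1391; 1391 = 23·60 + 11 → 23:11, 2021-12-09 - 1 day = 2021-12-08
→ 2021-12-08 23:11 WAH

2021-12-08 23:11 WAH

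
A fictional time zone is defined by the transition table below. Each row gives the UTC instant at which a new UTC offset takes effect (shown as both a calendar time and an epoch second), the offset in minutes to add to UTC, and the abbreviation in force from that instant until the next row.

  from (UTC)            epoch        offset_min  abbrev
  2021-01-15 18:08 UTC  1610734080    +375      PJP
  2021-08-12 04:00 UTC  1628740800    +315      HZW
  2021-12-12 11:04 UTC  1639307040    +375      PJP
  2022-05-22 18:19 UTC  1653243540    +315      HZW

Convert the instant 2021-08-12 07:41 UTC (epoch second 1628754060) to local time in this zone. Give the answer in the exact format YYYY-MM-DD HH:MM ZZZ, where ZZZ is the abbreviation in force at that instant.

2021-08-12 12:56 HZW

Query: 2021-08-12 07:41 UTC
Rule 2/4 (HZW, +05:15): 2021-08-12 04:00 UTC ≤ query < 2021-12-12 11:04 UTC
7·60 + 41 + 315 = 776 min
776 = 0·1440 + 776; 776 = 12·60 + 56 → 12:56, same day
→ 2021-08-12 12:56 HZW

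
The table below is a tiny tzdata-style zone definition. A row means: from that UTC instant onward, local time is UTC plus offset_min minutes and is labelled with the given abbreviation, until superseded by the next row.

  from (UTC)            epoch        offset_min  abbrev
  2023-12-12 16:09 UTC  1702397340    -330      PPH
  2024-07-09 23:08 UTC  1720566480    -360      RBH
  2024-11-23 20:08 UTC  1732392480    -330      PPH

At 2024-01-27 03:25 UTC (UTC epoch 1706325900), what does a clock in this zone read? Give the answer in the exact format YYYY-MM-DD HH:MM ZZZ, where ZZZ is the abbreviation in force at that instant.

2024-01-26 21:55 PPH

Query: 2024-01-27 03:25 UTC
Rule 1/3 (PPH, -05:30): 2023-12-12 16:09 UTC ≤ query < 2024-07-09 23:08 UTC
3·60 + 25 - 330 = -125 min
-125 = -1·1440 + 1315; 1315 = 21·60 + 55 → 21:55, 2024-01-27 - 1 day = 2024-01-26
→ 2024-01-26 21:55 PPH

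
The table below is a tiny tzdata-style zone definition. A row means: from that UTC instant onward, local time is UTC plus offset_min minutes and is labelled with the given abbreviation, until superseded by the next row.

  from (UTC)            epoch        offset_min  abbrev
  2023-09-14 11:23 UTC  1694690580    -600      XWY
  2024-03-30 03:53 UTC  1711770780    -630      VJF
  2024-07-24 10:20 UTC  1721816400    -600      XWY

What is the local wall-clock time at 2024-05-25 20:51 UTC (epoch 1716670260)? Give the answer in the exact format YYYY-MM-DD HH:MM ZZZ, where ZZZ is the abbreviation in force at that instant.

2024-05-25 10:21 VJF

Query: 2024-05-25 20:51 UTC
Rule 2/3 (VJF, -10:30): 2024-03-30 03:53 UTC ≤ query < 2024-07-24 10:20 UTC
20·60 + 51 - 630 = 621 min
621 = 0·1440 + 621; 621 = 10·60 + 21 → 10:21, same day
→ 2024-05-25 10:21 VJF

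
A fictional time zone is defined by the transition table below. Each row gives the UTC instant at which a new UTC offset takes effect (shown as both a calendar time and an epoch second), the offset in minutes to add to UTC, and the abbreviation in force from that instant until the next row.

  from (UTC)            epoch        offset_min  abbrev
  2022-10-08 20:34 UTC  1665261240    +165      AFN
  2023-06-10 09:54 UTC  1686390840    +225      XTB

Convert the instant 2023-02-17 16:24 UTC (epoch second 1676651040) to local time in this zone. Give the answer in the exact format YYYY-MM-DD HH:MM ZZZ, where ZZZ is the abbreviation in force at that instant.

2023-02-17 19:09 AFN

Query: 2023-02-17 16:24 UTC
Rule 1/2 (AFN, +02:45): 2022-10-08 20:34 UTC ≤ query < 2023-06-10 09:54 UTC
16·60 + 24 + 165 = 1149 min
1149 = 0·1440 + 1149; 1149 = 19·60 + 9 → 19:09, same day
→ 2023-02-17 19:09 AFN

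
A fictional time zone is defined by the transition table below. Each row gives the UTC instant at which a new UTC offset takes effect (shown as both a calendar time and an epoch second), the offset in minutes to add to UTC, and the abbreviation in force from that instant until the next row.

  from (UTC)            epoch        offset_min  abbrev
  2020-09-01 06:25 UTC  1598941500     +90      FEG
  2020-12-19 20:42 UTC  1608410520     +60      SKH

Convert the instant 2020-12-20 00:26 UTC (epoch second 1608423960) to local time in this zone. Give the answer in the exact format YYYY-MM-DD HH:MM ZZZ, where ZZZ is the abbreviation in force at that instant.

2020-12-20 01:26 SKH

Query: 2020-12-20 00:26 UTC
Rule 2/2 (SKH, +01:00): 2020-12-19 20:42 UTC ≤ query < +∞
0·60 + 26 + 60 = 86 min
86 = 0·1440 + 86; 86 = 1·60 + 26 → 01:26, same day
→ 2020-12-20 01:26 SKH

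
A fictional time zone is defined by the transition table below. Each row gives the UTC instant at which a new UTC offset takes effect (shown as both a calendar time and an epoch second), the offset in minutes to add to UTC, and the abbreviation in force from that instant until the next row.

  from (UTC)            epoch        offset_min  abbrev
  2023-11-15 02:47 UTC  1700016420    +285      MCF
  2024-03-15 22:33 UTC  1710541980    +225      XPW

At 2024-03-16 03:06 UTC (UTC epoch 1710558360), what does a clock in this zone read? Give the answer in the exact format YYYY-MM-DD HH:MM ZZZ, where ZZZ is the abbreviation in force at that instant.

2024-03-16 06:51 XPW

Query: 2024-03-16 03:06 UTC
Rule 2/2 (XPW, +03:45): 2024-03-15 22:33 UTC ≤ query < +∞
3·60 + 6 + 225 = 411 min
411 = 0·1440 + 411; 411 = 6·60 + 51 → 06:51, same day
→ 2024-03-16 06:51 XPW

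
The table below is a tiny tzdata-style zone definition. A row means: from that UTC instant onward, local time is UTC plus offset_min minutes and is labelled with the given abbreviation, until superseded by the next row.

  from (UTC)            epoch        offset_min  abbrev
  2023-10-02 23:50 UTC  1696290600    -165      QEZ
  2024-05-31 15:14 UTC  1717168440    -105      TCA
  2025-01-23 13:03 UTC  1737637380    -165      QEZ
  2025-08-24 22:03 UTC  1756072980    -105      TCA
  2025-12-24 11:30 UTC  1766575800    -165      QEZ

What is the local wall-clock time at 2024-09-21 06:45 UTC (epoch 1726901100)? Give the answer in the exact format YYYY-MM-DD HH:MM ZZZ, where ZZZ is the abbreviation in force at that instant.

2024-09-21 05:00 TCA

Query: 2024-09-21 06:45 UTC
Rule 2/5 (TCA, -01:45): 2024-05-31 15:14 UTC ≤ query < 2025-01-23 13:03 UTC
6·60 + 45 - 105 = 300 min
300 = 0·1440 + 300; 300 = 5·60 + 0 → 05:00, same day
→ 2024-09-21 05:00 TCA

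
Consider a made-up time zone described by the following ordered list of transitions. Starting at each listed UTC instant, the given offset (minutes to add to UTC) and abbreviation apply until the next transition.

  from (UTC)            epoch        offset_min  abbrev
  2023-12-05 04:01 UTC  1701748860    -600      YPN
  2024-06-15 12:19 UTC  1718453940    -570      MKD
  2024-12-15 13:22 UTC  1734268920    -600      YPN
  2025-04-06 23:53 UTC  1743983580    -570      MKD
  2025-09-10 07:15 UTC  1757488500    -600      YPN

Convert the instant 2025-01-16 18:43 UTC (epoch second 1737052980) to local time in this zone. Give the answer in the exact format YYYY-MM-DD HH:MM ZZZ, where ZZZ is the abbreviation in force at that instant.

Query: 2025-01-16 18:43 UTC
Rule 3/5 (YPN, -10:00): 2024-12-15 13:22 UTC ≤ query < 2025-04-06 23:53 UTC
18·60 + 43 - 600 = 523 min
523 = 0·1440 + 523; 523 = 8·60 + 43 → 08:43, same day
→ 2025-01-16 08:43 YPN

2025-01-16 08:43 YPN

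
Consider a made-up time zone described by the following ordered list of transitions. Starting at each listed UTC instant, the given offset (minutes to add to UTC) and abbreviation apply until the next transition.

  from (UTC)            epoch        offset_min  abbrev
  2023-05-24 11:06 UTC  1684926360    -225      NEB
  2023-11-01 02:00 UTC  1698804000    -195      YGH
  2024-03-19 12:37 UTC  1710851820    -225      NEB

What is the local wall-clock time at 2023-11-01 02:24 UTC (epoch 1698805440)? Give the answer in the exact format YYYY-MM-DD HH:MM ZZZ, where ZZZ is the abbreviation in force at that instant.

Query: 2023-11-01 02:24 UTC
Rule 2/3 (YGH, -03:15): 2023-11-01 02:00 UTC ≤ query < 2024-03-19 12:37 UTC
2·60 + 24 - 195 = -51 min
-51 = -1·1440 + 1389; 1389 = 23·60 + 9 → 23:09, 2023-11-01 - 1 day = 2023-10-31
→ 2023-10-31 23:09 YGH

2023-10-31 23:09 YGH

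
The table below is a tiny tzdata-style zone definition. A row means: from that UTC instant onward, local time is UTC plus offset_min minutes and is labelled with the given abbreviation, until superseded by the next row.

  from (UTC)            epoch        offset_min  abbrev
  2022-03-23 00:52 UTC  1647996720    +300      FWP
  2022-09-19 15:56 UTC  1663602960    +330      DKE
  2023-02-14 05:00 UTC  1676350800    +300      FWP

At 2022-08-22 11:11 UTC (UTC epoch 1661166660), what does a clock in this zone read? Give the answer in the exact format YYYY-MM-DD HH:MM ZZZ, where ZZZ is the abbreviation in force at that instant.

2022-08-22 16:11 FWP

Query: 2022-08-22 11:11 UTC
Rule 1/3 (FWP, +05:00): 2022-03-23 00:52 UTC ≤ query < 2022-09-19 15:56 UTC
11·60 + 11 + 300 = 971 min
971 = 0·1440 + 971; 971 = 16·60 + 11 → 16:11, same day
→ 2022-08-22 16:11 FWP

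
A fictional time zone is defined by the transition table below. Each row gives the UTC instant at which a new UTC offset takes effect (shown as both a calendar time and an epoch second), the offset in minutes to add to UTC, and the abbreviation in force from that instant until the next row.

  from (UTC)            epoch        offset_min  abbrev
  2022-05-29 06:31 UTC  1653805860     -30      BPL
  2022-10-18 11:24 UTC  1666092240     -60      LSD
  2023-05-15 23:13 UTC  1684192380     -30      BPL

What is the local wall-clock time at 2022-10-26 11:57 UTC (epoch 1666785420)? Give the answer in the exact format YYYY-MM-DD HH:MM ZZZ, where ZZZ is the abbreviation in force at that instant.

Query: 2022-10-26 11:57 UTC
Rule 2/3 (LSD, -01:00): 2022-10-18 11:24 UTC ≤ query < 2023-05-15 23:13 UTC
11·60 + 57 - 60 = 657 min
657 = 0·1440 + 657; 657 = 10·60 + 57 → 10:57, same day
→ 2022-10-26 10:57 LSD

2022-10-26 10:57 LSD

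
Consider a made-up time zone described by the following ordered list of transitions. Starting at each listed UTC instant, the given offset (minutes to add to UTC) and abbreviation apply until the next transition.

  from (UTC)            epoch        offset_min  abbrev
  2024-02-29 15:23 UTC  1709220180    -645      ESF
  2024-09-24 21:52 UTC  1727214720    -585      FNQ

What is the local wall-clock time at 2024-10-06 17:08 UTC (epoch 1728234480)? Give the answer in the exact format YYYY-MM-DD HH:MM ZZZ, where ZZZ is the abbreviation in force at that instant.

Query: 2024-10-06 17:08 UTC
Rule 2/2 (FNQ, -09:45): 2024-09-24 21:52 UTC ≤ query < +∞
17·60 + 8 - 585 = 443 min
443 = 0·1440 + 443; 443 = 7·60 + 23 → 07:23, same day
→ 2024-10-06 07:23 FNQ

2024-10-06 07:23 FNQ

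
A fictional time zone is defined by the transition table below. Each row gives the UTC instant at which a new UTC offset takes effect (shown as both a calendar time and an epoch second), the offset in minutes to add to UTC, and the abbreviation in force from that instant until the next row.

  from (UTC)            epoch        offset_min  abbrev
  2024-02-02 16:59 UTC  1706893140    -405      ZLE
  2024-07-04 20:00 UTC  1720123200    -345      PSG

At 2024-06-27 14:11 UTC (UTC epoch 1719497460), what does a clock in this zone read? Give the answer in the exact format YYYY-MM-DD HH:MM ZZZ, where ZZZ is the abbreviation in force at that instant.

2024-06-27 07:26 ZLE

Query: 2024-06-27 14:11 UTC
Rule 1/2 (ZLE, -06:45): 2024-02-02 16:59 UTC ≤ query < 2024-07-04 20:00 UTC
14·60 + 11 - 405 = 446 min
446 = 0·1440 + 446; 446 = 7·60 + 26 → 07:26, same day
→ 2024-06-27 07:26 ZLE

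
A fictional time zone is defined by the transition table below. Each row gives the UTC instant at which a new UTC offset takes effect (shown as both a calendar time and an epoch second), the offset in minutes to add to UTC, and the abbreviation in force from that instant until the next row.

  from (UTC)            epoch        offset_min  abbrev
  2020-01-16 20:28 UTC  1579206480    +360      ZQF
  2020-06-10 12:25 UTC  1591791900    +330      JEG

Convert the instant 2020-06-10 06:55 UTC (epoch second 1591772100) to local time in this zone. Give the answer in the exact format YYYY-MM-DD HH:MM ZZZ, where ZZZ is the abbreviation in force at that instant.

2020-06-10 12:55 ZQF

Query: 2020-06-10 06:55 UTC
Rule 1/2 (ZQF, +06:00): 2020-01-16 20:28 UTC ≤ query < 2020-06-10 12:25 UTC
6·60 + 55 + 360 = 775 min
775 = 0·1440 + 775; 775 = 12·60 + 55 → 12:55, same day
→ 2020-06-10 12:55 ZQF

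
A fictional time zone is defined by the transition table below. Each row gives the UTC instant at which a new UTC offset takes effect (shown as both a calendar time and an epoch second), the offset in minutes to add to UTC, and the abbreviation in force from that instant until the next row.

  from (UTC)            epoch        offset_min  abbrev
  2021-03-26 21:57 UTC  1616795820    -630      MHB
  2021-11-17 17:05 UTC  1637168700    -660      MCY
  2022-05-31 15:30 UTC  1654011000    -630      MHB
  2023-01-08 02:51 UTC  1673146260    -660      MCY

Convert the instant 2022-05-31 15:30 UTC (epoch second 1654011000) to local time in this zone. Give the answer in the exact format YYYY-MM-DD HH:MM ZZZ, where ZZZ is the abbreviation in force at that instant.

2022-05-31 05:00 MHB

Query: 2022-05-31 15:30 UTC
Rule 3/4 (MHB, -10:30): 2022-05-31 15:30 UTC ≤ query < 2023-01-08 02:51 UTC
15·60 + 30 - 630 = 300 min
300 = 0·1440 + 300; 300 = 5·60 + 0 → 05:00, same day
→ 2022-05-31 05:00 MHB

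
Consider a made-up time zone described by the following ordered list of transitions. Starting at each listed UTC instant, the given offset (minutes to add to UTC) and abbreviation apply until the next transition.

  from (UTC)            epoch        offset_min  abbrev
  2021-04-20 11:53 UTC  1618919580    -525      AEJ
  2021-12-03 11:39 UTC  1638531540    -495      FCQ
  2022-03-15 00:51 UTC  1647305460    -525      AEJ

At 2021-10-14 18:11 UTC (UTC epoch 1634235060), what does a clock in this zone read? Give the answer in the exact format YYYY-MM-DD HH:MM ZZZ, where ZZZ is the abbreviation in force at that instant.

Query: 2021-10-14 18:11 UTC
Rule 1/3 (AEJ, -08:45): 2021-04-20 11:53 UTC ≤ query < 2021-12-03 11:39 UTC
18·60 + 11 - 525 = 566 min
566 = 0·1440 + 566; 566 = 9·60 + 26 → 09:26, same day
→ 2021-10-14 09:26 AEJ

2021-10-14 09:26 AEJ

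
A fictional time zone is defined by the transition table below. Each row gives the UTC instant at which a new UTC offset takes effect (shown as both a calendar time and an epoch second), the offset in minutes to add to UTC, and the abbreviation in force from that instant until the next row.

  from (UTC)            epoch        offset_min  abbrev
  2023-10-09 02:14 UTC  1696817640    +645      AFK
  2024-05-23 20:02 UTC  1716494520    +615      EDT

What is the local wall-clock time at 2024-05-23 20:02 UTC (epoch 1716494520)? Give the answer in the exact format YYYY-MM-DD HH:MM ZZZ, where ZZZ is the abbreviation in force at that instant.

Query: 2024-05-23 20:02 UTC
Rule 2/2 (EDT, +10:15): 2024-05-23 20:02 UTC ≤ query < +∞
20·60 + 2 + 615 = 1817 min
1817 = 1·1440 + 377; 377 = 6·60 + 17 → 06:17, 2024-05-23 + 1 day = 2024-05-24
→ 2024-05-24 06:17 EDT

2024-05-24 06:17 EDT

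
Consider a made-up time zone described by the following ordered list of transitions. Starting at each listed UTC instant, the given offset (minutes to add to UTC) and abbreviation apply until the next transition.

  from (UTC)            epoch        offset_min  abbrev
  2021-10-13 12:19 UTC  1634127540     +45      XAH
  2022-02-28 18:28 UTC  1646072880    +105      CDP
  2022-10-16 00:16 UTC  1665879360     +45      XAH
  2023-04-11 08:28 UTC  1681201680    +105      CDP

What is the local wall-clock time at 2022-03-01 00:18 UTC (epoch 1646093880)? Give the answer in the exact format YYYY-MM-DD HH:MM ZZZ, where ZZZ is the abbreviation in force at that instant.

Query: 2022-03-01 00:18 UTC
Rule 2/4 (CDP, +01:45): 2022-02-28 18:28 UTC ≤ query < 2022-10-16 00:16 UTC
0·60 + 18 + 105 = 123 min
123 = 0·1440 + 123; 123 = 2·60 + 3 → 02:03, same day
→ 2022-03-01 02:03 CDP

2022-03-01 02:03 CDP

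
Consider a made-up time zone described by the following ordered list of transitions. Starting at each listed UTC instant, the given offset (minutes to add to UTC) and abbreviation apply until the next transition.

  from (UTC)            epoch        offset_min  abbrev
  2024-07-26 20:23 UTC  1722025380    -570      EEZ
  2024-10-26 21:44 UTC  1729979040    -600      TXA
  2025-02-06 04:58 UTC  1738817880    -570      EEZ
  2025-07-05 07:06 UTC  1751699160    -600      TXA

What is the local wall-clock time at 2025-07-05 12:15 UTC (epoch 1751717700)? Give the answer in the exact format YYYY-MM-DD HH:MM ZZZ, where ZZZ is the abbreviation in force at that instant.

2025-07-05 02:15 TXA

Query: 2025-07-05 12:15 UTC
Rule 4/4 (TXA, -10:00): 2025-07-05 07:06 UTC ≤ query < +∞
12·60 + 15 - 600 = 135 min
135 = 0·1440 + 135; 135 = 2·60 + 15 → 02:15, same day
→ 2025-07-05 02:15 TXA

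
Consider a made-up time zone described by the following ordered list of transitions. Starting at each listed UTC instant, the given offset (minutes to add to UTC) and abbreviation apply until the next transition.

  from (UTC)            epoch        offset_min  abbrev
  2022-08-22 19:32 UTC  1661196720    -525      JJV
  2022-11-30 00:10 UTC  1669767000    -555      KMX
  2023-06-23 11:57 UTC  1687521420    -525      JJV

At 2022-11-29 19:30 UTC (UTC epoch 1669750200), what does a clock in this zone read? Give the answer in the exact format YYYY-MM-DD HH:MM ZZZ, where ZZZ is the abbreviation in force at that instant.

Query: 2022-11-29 19:30 UTC
Rule 1/3 (JJV, -08:45): 2022-08-22 19:32 UTC ≤ query < 2022-11-30 00:10 UTC
19·60 + 30 - 525 = 645 min
645 = 0·1440 + 645; 645 = 10·60 + 45 → 10:45, same day
→ 2022-11-29 10:45 JJV

2022-11-29 10:45 JJV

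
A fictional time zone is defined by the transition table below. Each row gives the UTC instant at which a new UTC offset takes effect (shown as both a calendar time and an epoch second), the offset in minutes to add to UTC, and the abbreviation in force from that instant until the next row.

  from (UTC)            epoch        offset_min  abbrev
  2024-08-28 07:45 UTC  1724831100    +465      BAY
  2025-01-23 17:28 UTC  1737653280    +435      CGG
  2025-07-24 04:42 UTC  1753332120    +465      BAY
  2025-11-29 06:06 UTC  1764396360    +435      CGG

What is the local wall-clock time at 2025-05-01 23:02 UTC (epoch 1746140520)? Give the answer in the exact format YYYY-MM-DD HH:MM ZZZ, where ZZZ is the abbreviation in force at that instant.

2025-05-02 06:17 CGG

Query: 2025-05-01 23:02 UTC
Rule 2/4 (CGG, +07:15): 2025-01-23 17:28 UTC ≤ query < 2025-07-24 04:42 UTC
23·60 + 2 + 435 = 1817 min
1817 = 1·1440 + 377; 377 = 6·60 + 17 → 06:17, 2025-05-01 + 1 day = 2025-05-02
→ 2025-05-02 06:17 CGG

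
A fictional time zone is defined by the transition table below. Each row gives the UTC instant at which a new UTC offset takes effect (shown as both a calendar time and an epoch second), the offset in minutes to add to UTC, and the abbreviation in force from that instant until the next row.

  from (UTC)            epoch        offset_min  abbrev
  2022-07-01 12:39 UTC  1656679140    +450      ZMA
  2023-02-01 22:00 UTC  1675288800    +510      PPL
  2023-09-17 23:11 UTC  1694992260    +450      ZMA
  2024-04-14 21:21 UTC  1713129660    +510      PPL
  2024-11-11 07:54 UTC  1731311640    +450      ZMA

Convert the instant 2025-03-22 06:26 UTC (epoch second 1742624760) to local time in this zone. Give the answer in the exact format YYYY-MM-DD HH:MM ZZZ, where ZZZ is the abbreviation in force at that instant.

2025-03-22 13:56 ZMA

Query: 2025-03-22 06:26 UTC
Rule 5/5 (ZMA, +07:30): 2024-11-11 07:54 UTC ≤ query < +∞
6·60 + 26 + 450 = 836 min
836 = 0·1440 + 836; 836 = 13·60 + 56 → 13:56, same day
→ 2025-03-22 13:56 ZMA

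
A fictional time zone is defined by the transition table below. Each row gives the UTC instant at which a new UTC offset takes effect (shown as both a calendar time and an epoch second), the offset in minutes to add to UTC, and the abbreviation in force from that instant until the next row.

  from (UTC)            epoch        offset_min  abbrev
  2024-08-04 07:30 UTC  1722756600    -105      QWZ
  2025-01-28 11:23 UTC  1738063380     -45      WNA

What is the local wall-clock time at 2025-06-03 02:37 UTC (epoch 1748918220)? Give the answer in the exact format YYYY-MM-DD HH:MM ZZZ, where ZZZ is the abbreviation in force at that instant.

Query: 2025-06-03 02:37 UTC
Rule 2/2 (WNA, -00:45): 2025-01-28 11:23 UTC ≤ query < +∞
2·60 + 37 - 45 = 112 min
112 = 0·1440 + 112; 112 = 1·60 + 52 → 01:52, same day
→ 2025-06-03 01:52 WNA

2025-06-03 01:52 WNA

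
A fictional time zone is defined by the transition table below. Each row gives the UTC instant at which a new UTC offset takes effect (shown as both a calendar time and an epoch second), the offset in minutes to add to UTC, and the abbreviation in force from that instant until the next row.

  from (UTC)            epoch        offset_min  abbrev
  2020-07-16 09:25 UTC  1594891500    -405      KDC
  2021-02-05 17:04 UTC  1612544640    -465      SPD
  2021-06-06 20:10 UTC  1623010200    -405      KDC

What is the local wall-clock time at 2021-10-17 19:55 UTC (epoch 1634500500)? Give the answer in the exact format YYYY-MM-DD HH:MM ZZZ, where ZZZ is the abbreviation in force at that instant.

2021-10-17 13:10 KDC

Query: 2021-10-17 19:55 UTC
Rule 3/3 (KDC, -06:45): 2021-06-06 20:10 UTC ≤ query < +∞
19·60 + 55 - 405 = 790 min
790 = 0·1440 + 790; 790 = 13·60 + 10 → 13:10, same day
→ 2021-10-17 13:10 KDC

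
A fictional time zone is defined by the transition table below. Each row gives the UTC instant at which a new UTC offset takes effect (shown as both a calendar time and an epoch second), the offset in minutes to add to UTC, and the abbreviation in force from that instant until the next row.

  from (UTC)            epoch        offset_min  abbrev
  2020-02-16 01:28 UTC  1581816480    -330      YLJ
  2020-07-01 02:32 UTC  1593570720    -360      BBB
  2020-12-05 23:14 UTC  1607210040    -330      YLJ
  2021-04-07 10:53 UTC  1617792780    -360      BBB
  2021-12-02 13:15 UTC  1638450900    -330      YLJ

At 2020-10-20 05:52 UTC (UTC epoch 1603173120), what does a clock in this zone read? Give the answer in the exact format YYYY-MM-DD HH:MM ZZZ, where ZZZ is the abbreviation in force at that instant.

2020-10-19 23:52 BBB

Query: 2020-10-20 05:52 UTC
Rule 2/5 (BBB, -06:00): 2020-07-01 02:32 UTC ≤ query < 2020-12-05 23:14 UTC
5·60 + 52 - 360 = -8 min
-8 = -1·1440 + 1432; 1432 = 23·60 + 52 → 23:52, 2020-10-20 - 1 day = 2020-10-19
→ 2020-10-19 23:52 BBB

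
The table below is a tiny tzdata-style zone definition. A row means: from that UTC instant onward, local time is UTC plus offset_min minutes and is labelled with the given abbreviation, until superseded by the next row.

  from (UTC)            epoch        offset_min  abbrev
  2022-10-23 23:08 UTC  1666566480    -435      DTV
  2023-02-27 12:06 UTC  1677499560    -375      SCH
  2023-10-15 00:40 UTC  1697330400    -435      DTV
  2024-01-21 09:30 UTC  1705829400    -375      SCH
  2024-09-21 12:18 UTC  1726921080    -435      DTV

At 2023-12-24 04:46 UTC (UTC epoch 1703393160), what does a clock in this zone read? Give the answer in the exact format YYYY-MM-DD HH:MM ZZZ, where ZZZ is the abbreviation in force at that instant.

Query: 2023-12-24 04:46 UTC
Rule 3/5 (DTV, -07:15): 2023-10-15 00:40 UTC ≤ query < 2024-01-21 09:30 UTC
4·60 + 46 - 435 = -149 min
-149 = -1·1440 + 1291; 1291 = 21·60 + 31 → 21:31, 2023-12-24 - 1 day = 2023-12-23
→ 2023-12-23 21:31 DTV

2023-12-23 21:31 DTV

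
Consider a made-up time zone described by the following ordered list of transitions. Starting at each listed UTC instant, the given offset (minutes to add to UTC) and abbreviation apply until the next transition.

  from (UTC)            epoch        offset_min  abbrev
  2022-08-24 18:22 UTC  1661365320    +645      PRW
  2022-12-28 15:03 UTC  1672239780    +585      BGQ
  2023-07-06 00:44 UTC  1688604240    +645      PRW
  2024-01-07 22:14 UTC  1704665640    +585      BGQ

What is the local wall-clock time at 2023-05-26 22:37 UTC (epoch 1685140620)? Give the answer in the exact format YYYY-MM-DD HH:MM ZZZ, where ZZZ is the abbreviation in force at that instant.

Query: 2023-05-26 22:37 UTC
Rule 2/4 (BGQ, +09:45): 2022-12-28 15:03 UTC ≤ query < 2023-07-06 00:44 UTC
22·60 + 37 + 585 = 1942 min
1942 = 1·1440 + 502; 502 = 8·60 + 22 → 08:22, 2023-05-26 + 1 day = 2023-05-27
→ 2023-05-27 08:22 BGQ

2023-05-27 08:22 BGQ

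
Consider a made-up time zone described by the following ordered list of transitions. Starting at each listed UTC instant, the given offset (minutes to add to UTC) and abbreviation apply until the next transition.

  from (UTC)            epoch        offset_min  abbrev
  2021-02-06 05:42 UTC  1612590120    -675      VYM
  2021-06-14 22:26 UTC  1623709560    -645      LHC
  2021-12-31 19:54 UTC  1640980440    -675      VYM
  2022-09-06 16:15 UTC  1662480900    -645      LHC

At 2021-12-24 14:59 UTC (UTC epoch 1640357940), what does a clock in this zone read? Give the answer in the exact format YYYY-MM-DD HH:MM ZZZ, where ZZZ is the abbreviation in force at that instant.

Query: 2021-12-24 14:59 UTC
Rule 2/4 (LHC, -10:45): 2021-06-14 22:26 UTC ≤ query < 2021-12-31 19:54 UTC
14·60 + 59 - 645 = 254 min
254 = 0·1440 + 254; 254 = 4·60 + 14 → 04:14, same day
→ 2021-12-24 04:14 LHC

2021-12-24 04:14 LHC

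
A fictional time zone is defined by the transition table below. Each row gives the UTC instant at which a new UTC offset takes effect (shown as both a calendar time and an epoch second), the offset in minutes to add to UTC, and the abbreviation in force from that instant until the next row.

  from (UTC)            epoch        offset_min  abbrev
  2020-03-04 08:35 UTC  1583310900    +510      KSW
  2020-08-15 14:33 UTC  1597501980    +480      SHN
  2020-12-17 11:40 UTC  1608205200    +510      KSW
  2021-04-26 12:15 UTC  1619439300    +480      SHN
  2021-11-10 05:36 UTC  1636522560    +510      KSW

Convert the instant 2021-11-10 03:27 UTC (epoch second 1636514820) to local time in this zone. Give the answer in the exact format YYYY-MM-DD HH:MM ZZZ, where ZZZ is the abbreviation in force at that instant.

Query: 2021-11-10 03:27 UTC
Rule 4/5 (SHN, +08:00): 2021-04-26 12:15 UTC ≤ query < 2021-11-10 05:36 UTC
3·60 + 27 + 480 = 687 min
687 = 0·1440 + 687; 687 = 11·60 + 27 → 11:27, same day
→ 2021-11-10 11:27 SHN

2021-11-10 11:27 SHN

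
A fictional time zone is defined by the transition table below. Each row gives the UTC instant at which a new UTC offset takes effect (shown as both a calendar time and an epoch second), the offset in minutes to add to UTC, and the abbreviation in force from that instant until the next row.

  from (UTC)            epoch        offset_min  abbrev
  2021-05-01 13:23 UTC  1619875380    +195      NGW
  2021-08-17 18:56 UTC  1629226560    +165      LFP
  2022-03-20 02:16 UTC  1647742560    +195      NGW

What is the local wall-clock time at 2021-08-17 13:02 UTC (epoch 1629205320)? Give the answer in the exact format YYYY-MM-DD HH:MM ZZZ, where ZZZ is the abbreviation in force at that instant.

Query: 2021-08-17 13:02 UTC
Rule 1/3 (NGW, +03:15): 2021-05-01 13:23 UTC ≤ query < 2021-08-17 18:56 UTC
13·60 + 2 + 195 = 977 min
977 = 0·1440 + 977; 977 = 16·60 + 17 → 16:17, same day
→ 2021-08-17 16:17 NGW

2021-08-17 16:17 NGW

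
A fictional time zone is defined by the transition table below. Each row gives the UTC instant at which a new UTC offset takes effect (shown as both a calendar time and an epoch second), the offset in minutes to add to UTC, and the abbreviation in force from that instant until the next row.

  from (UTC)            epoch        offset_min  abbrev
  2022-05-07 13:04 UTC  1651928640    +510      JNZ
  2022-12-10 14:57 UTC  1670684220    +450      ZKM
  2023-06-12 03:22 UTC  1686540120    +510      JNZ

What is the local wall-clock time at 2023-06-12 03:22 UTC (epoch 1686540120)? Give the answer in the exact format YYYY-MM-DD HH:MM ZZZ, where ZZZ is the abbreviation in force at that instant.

2023-06-12 11:52 JNZ

Query: 2023-06-12 03:22 UTC
Rule 3/3 (JNZ, +08:30): 2023-06-12 03:22 UTC ≤ query < +∞
3·60 + 22 + 510 = 712 min
712 = 0·1440 + 712; 712 = 11·60 + 52 → 11:52, same day
→ 2023-06-12 11:52 JNZ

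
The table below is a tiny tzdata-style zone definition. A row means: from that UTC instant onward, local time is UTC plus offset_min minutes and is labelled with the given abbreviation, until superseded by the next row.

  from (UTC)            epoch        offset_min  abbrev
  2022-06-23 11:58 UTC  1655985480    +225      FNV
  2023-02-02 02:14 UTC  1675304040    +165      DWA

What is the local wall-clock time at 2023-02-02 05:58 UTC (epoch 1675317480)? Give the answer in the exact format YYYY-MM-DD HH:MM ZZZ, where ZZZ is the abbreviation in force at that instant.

2023-02-02 08:43 DWA

Query: 2023-02-02 05:58 UTC
Rule 2/2 (DWA, +02:45): 2023-02-02 02:14 UTC ≤ query < +∞
5·60 + 58 + 165 = 523 min
523 = 0·1440 + 523; 523 = 8·60 + 43 → 08:43, same day
→ 2023-02-02 08:43 DWA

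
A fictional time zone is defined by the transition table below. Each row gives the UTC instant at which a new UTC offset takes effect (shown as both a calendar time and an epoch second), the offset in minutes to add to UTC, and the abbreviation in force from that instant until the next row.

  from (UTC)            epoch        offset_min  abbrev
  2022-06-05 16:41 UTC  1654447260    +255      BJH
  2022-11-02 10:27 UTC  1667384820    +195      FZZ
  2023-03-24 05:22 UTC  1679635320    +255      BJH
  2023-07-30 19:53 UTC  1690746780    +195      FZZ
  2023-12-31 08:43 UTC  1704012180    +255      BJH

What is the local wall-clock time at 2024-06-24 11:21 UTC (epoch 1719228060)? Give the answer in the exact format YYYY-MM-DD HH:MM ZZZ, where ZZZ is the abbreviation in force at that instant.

Query: 2024-06-24 11:21 UTC
Rule 5/5 (BJH, +04:15): 2023-12-31 08:43 UTC ≤ query < +∞
11·60 + 21 + 255 = 936 min
936 = 0·1440 + 936; 936 = 15·60 + 36 → 15:36, same day
→ 2024-06-24 15:36 BJH

2024-06-24 15:36 BJH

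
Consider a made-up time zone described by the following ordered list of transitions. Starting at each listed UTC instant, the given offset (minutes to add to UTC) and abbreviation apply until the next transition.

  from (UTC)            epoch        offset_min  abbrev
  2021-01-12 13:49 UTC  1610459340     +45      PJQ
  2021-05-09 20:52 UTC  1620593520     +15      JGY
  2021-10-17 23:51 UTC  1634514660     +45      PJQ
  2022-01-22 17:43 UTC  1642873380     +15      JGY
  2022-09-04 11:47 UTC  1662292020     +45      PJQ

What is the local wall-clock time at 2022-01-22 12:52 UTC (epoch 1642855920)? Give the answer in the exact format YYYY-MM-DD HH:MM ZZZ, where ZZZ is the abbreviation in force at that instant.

2022-01-22 13:37 PJQ

Query: 2022-01-22 12:52 UTC
Rule 3/5 (PJQ, +00:45): 2021-10-17 23:51 UTC ≤ query < 2022-01-22 17:43 UTC
12·60 + 52 + 45 = 817 min
817 = 0·1440 + 817; 817 = 13·60 + 37 → 13:37, same day
→ 2022-01-22 13:37 PJQ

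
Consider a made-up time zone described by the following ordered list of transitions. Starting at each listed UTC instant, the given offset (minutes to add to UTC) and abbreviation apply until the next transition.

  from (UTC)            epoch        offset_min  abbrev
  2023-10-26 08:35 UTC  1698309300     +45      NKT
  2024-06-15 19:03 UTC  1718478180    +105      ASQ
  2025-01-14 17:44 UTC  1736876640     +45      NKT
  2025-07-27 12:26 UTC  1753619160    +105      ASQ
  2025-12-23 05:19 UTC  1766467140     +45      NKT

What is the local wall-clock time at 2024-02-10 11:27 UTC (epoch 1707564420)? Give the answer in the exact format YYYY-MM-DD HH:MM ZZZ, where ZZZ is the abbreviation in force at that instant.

Query: 2024-02-10 11:27 UTC
Rule 1/5 (NKT, +00:45): 2023-10-26 08:35 UTC ≤ query < 2024-06-15 19:03 UTC
11·60 + 27 + 45 = 732 min
732 = 0·1440 + 732; 732 = 12·60 + 12 → 12:12, same day
→ 2024-02-10 12:12 NKT

2024-02-10 12:12 NKT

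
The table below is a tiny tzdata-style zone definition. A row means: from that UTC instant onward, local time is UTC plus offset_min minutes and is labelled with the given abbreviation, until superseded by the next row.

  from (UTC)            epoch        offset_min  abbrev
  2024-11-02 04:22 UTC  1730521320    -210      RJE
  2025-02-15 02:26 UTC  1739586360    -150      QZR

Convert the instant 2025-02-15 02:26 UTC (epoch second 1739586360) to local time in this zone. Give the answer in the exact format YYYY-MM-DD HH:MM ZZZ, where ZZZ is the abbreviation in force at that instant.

Query: 2025-02-15 02:26 UTC
Rule 2/2 (QZR, -02:30): 2025-02-15 02:26 UTC ≤ query < +∞
2·60 + 26 - 150 = -4 min
-4 = -1·1440 + 1436; 1436 = 23·60 + 56 → 23:56, 2025-02-15 - 1 day = 2025-02-14
→ 2025-02-14 23:56 QZR

2025-02-14 23:56 QZR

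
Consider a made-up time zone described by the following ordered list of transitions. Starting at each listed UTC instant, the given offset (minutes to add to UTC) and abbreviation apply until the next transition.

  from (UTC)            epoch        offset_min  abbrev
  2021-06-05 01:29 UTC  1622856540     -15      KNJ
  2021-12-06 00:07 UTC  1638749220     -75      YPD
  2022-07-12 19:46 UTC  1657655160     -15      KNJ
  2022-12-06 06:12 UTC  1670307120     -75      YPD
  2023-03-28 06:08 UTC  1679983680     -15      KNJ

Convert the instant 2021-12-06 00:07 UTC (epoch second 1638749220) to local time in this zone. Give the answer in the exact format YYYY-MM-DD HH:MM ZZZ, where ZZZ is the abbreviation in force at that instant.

2021-12-05 22:52 YPD

Query: 2021-12-06 00:07 UTC
Rule 2/5 (YPD, -01:15): 2021-12-06 00:07 UTC ≤ query < 2022-07-12 19:46 UTC
0·60 + 7 - 75 = -68 min
-68 = -1·1440 + 1372; 1372 = 22·60 + 52 → 22:52, 2021-12-06 - 1 day = 2021-12-05
→ 2021-12-05 22:52 YPD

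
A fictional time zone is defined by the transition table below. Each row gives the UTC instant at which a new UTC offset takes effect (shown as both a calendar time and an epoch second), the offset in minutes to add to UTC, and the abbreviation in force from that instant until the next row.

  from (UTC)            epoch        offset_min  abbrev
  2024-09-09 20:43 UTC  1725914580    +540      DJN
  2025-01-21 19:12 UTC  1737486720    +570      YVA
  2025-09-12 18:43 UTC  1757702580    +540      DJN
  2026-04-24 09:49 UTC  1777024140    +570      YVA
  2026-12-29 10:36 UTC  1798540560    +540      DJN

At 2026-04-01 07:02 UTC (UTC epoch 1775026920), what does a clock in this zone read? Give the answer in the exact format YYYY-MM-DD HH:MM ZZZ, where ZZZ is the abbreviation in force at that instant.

2026-04-01 16:02 DJN

Query: 2026-04-01 07:02 UTC
Rule 3/5 (DJN, +09:00): 2025-09-12 18:43 UTC ≤ query < 2026-04-24 09:49 UTC
7·60 + 2 + 540 = 962 min
962 = 0·1440 + 962; 962 = 16·60 + 2 → 16:02, same day
→ 2026-04-01 16:02 DJN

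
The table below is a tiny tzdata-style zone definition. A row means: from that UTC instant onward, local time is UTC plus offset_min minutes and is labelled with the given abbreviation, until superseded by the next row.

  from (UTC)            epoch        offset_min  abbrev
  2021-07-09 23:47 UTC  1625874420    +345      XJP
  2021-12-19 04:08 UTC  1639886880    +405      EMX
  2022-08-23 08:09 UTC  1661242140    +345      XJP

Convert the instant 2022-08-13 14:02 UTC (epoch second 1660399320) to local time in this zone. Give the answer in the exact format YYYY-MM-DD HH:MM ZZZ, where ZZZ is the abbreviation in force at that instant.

Query: 2022-08-13 14:02 UTC
Rule 2/3 (EMX, +06:45): 2021-12-19 04:08 UTC ≤ query < 2022-08-23 08:09 UTC
14·60 + 2 + 405 = 1247 min
1247 = 0·1440 + 1247; 1247 = 20·60 + 47 → 20:47, same day
→ 2022-08-13 20:47 EMX

2022-08-13 20:47 EMX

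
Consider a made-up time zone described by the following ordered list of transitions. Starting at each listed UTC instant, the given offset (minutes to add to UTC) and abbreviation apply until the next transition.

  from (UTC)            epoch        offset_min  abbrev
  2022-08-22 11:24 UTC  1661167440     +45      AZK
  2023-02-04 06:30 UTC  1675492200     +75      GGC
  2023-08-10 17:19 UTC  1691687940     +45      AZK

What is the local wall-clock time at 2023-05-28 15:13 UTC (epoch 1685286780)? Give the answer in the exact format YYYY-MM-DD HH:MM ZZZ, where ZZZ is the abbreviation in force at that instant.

2023-05-28 16:28 GGC

Query: 2023-05-28 15:13 UTC
Rule 2/3 (GGC, +01:15): 2023-02-04 06:30 UTC ≤ query < 2023-08-10 17:19 UTC
15·60 + 13 + 75 = 988 min
988 = 0·1440 + 988; 988 = 16·60 + 28 → 16:28, same day
→ 2023-05-28 16:28 GGC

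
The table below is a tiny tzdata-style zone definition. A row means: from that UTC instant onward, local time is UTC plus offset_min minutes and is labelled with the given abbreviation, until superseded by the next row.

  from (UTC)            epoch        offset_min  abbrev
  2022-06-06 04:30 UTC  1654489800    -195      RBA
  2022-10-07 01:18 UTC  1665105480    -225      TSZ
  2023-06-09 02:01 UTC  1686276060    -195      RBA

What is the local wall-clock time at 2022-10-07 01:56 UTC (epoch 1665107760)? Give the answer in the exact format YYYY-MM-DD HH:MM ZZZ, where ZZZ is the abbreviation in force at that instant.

Query: 2022-10-07 01:56 UTC
Rule 2/3 (TSZ, -03:45): 2022-10-07 01:18 UTC ≤ query < 2023-06-09 02:01 UTC
1·60 + 56 - 225 = -109 min
-109 = -1·1440 + 1331; 1331 = 22·60 + 11 → 22:11, 2022-10-07 - 1 day = 2022-10-06
→ 2022-10-06 22:11 TSZ

2022-10-06 22:11 TSZ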